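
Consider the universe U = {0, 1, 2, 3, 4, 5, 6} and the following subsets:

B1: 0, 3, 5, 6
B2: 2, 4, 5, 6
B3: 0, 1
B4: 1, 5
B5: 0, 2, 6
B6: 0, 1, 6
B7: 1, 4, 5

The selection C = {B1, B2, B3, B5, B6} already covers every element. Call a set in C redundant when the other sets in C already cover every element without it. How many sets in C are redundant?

Drop B1: 3 uncovered — not redundant.
Drop B2: 4 uncovered — not redundant.
Drop B3: the rest still cover every element — redundant.
Drop B5: the rest still cover every element — redundant.
Drop B6: the rest still cover every element — redundant.
3 redundant: B3, B5, B6.

3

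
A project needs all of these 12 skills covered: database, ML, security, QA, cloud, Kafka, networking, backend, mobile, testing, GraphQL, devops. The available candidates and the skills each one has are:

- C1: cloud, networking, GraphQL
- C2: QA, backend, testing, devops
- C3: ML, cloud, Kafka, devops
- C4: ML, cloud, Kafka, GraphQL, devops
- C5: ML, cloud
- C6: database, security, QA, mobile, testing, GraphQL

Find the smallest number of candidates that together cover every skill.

C1, C2, C3, C6 together cover {database, ML, security, QA, cloud, Kafka, networking, backend, mobile, testing, GraphQL, devops} — every skill.
No 3 of the 6 candidates cover everything (all 20 triples fall short), so 4 is minimum.

4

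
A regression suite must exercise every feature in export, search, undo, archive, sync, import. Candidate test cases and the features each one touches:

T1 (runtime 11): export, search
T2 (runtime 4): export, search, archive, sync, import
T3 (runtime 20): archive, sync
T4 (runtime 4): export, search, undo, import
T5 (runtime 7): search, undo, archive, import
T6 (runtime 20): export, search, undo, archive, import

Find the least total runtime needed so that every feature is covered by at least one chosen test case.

T2, T4 cover every feature at runtime 4 + 4 = 8.
Any cover uses at least 2 test cases; among all covering selections none totals below 8.

8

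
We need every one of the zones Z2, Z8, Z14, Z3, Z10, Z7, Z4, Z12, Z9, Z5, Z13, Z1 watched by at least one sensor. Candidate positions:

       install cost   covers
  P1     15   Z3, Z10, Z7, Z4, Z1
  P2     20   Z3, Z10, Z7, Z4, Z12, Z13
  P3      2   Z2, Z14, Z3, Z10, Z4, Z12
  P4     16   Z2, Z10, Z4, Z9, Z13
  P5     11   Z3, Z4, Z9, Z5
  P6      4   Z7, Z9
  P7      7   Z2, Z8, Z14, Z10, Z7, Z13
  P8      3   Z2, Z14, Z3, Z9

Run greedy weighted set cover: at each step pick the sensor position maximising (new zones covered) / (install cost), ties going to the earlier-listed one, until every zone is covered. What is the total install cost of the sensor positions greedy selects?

39

Pick 1: P3 adds 6 new (Z2, Z14, Z3, Z10, Z4, Z12) at install cost 2 (ratio 6/2).
Pick 2: P6 adds 2 new (Z7, Z9) at install cost 4 (ratio 2/4).
Pick 3: P7 adds 2 new (Z8, Z13) at install cost 7 (ratio 2/7).
Pick 4: P5 adds 1 new (Z5) at install cost 11 (ratio 1/11).
Pick 5: P1 adds 1 new (Z1) at install cost 15 (ratio 1/15).
Greedy total install cost: 2 + 4 + 7 + 11 + 15 = 39. (The true optimum is 35, so greedy overshoots here.)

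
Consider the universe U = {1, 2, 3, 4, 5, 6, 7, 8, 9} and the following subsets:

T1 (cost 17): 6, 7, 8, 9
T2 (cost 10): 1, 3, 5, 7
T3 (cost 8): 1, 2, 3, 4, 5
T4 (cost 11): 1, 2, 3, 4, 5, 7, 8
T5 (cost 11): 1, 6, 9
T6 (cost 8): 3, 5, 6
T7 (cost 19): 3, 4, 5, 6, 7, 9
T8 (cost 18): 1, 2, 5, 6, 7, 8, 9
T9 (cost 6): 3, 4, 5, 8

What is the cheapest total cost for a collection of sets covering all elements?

T4, T5 cover every element at cost 11 + 11 = 22.
Any cover uses at least 2 sets; among all covering selections none totals below 22.
Greedy by coverage-per-cost would pick T9, T8 for 24 — worse than the optimum 22.

22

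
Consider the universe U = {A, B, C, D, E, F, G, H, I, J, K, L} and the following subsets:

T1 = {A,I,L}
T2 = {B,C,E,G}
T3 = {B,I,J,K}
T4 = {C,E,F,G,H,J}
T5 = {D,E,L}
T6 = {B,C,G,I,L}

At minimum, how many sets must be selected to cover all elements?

T1, T3, T4, T5 together cover {A, B, C, D, E, F, G, H, I, J, K, L} — every element.
No 3 of the 6 sets cover everything (all 20 triples fall short), so 4 is minimum.

4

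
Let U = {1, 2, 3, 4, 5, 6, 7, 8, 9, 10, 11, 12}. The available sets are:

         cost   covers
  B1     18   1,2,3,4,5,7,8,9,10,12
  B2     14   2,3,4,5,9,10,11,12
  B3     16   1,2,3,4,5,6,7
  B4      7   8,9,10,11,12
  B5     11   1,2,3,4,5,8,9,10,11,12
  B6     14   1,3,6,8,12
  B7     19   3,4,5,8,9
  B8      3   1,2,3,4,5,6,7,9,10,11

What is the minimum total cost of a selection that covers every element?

10

B4, B8 cover every element at cost 7 + 3 = 10.
Any cover uses at least 2 sets; among all covering selections none totals below 10.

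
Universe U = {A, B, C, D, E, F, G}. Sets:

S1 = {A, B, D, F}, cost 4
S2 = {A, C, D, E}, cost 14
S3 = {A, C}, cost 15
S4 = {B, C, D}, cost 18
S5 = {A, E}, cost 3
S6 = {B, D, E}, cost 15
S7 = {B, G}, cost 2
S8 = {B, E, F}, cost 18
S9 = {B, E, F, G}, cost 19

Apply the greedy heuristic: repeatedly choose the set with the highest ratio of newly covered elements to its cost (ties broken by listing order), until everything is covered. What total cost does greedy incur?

23

Pick 1: S1 adds 4 new (A, B, D, F) at cost 4 (ratio 4/4).
Pick 2: S7 adds 1 new (G) at cost 2 (ratio 1/2).
Pick 3: S5 adds 1 new (E) at cost 3 (ratio 1/3).
Pick 4: S2 adds 1 new (C) at cost 14 (ratio 1/14).
Greedy total cost: 4 + 2 + 3 + 14 = 23. (The true optimum is 20, so greedy overshoots here.)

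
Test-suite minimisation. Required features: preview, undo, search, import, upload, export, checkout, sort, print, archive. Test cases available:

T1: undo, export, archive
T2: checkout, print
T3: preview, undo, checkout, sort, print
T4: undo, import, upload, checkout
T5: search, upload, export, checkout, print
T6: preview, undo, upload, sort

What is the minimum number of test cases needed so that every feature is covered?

4

T1, T3, T4, T5 together cover {preview, undo, search, import, upload, export, checkout, sort, print, archive} — every feature.
No 3 of the 6 test cases cover everything (all 20 triples fall short), so 4 is minimum.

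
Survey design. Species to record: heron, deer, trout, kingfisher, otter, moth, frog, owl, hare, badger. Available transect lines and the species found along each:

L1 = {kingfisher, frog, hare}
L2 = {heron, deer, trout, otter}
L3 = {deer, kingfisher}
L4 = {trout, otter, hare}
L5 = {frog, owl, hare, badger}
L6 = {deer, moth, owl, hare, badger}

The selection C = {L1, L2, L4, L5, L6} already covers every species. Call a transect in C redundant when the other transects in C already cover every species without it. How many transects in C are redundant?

Drop L1: kingfisher uncovered — not redundant.
Drop L2: heron uncovered — not redundant.
Drop L4: the rest still cover every species — redundant.
Drop L5: the rest still cover every species — redundant.
Drop L6: moth uncovered — not redundant.
2 redundant: L4, L5.

2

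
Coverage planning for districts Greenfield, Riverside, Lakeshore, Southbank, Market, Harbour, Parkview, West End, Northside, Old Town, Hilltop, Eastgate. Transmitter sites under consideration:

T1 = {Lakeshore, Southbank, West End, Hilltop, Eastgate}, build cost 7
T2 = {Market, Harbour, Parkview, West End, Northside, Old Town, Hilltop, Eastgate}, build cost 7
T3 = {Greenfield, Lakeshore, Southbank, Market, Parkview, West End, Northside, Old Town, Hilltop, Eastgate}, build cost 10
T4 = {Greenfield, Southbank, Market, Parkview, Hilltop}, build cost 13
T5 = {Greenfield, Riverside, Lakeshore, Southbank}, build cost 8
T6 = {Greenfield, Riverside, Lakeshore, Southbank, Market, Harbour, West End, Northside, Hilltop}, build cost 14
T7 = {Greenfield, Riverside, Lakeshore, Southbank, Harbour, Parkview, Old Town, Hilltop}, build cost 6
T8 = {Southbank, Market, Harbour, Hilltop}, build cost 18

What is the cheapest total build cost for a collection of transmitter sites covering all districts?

13

T2, T7 cover every district at build cost 7 + 6 = 13.
Any cover uses at least 2 transmitter sites; among all covering selections none totals below 13.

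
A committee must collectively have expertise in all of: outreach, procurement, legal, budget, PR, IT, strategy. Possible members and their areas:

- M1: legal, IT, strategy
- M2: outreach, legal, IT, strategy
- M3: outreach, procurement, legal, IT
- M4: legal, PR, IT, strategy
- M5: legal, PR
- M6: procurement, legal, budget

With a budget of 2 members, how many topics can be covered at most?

Choosing M2, M6 covers {outreach, procurement, legal, budget, IT, strategy} — 6 topics.
No choice of 2 members does better; here PR is left uncovered.

6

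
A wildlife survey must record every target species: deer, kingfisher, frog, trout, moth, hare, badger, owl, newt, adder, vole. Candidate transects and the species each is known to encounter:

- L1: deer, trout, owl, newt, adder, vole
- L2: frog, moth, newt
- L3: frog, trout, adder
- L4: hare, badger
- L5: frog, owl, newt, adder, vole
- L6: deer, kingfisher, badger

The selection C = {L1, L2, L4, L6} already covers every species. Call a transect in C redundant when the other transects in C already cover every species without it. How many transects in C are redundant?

0

Drop L1: trout, owl, adder, vole uncovered — not redundant.
Drop L2: frog, moth uncovered — not redundant.
Drop L4: hare uncovered — not redundant.
Drop L6: kingfisher uncovered — not redundant.
None of the transects in C is redundant.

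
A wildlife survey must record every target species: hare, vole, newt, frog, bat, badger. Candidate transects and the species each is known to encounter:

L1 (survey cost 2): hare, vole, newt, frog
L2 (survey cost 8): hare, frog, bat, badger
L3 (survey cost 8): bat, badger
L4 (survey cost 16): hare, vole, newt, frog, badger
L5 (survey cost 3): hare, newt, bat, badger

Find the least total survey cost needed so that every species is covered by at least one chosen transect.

L1, L5 cover every species at survey cost 2 + 3 = 5.
Any cover uses at least 2 transects; among all covering selections none totals below 5.

5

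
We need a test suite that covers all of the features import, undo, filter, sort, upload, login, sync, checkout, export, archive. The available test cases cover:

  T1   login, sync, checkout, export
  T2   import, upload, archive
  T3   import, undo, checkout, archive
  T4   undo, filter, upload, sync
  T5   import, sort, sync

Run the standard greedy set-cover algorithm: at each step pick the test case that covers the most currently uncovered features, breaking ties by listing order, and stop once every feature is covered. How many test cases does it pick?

Pick 1: T1 covers 4 new features (login, sync, checkout, export).
Pick 2: T2 covers 3 new features (import, upload, archive).
Pick 3: T4 covers 2 new features (undo, filter).
Pick 4: T5 covers 1 new features (sort).
Greedy uses 4 test cases.

4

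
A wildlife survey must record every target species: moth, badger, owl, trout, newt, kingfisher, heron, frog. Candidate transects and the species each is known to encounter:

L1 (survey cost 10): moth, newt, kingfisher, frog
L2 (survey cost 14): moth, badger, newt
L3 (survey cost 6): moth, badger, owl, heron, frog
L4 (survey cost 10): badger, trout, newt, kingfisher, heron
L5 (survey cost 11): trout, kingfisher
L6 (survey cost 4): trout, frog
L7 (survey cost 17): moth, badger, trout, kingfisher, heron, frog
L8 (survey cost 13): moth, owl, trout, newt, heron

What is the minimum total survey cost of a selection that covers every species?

16

L3, L4 cover every species at survey cost 6 + 10 = 16.
Any cover uses at least 2 transects; among all covering selections none totals below 16.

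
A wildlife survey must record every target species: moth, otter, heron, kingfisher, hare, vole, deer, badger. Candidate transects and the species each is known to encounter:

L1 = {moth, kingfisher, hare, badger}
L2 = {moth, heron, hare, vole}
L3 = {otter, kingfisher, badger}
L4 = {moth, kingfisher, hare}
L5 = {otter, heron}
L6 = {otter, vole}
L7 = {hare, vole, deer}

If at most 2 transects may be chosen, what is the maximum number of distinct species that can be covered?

7

Choosing L2, L3 covers {moth, otter, heron, kingfisher, hare, vole, badger} — 7 species.
No choice of 2 transects does better; here deer is left uncovered.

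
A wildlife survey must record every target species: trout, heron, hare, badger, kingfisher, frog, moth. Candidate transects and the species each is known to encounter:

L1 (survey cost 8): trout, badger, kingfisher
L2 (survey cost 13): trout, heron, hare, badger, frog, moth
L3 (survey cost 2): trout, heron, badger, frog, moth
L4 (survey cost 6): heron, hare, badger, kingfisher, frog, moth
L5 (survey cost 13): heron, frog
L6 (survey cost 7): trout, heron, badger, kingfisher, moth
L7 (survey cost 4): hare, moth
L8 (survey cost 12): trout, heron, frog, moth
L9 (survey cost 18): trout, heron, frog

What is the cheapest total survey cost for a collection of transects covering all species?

L3, L4 cover every species at survey cost 2 + 6 = 8.
Any cover uses at least 2 transects; among all covering selections none totals below 8.

8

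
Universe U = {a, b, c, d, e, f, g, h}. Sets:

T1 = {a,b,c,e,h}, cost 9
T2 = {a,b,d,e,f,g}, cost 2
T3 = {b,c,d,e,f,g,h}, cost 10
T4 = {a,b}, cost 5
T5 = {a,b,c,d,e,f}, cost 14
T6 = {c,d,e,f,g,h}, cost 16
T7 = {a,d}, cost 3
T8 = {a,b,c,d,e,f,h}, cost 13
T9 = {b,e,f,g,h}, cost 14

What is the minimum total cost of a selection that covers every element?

T1, T2 cover every element at cost 9 + 2 = 11.
Any cover uses at least 2 sets; among all covering selections none totals below 11.

11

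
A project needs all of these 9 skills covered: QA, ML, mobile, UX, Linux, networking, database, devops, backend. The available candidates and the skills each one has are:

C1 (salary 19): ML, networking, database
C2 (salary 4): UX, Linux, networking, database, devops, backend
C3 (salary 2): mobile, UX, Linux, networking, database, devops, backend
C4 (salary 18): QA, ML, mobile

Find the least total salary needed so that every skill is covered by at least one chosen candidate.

C3, C4 cover every skill at salary 2 + 18 = 20.
Any cover uses at least 2 candidates; among all covering selections none totals below 20.

20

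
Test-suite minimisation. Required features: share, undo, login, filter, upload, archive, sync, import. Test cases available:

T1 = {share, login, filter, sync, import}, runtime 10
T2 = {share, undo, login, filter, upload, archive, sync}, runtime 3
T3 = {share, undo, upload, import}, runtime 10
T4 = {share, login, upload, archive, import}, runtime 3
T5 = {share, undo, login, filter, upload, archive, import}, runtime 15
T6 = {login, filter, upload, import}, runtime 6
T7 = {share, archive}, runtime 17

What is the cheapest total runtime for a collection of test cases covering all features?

T2, T4 cover every feature at runtime 3 + 3 = 6.
Any cover uses at least 2 test cases; among all covering selections none totals below 6.

6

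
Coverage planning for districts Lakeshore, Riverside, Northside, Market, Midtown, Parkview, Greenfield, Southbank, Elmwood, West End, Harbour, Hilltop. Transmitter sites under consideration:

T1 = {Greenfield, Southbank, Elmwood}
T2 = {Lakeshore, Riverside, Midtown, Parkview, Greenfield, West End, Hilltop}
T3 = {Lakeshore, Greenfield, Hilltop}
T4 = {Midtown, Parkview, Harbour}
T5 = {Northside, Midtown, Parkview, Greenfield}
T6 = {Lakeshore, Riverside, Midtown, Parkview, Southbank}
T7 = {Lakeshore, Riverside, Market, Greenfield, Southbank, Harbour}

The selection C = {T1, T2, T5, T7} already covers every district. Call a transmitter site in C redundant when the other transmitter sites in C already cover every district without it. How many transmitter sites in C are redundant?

Drop T1: Elmwood uncovered — not redundant.
Drop T2: West End, Hilltop uncovered — not redundant.
Drop T5: Northside uncovered — not redundant.
Drop T7: Market, Harbour uncovered — not redundant.
None of the transmitter sites in C is redundant.

0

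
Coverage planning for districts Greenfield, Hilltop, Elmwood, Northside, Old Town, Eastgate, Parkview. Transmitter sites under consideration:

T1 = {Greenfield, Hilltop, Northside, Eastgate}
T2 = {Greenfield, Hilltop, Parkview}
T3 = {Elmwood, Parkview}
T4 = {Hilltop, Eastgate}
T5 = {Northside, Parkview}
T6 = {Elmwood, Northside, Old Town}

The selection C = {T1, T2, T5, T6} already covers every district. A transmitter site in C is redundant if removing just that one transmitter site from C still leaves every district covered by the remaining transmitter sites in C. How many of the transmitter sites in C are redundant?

Drop T1: Eastgate uncovered — not redundant.
Drop T2: the rest still cover every district — redundant.
Drop T5: the rest still cover every district — redundant.
Drop T6: Elmwood, Old Town uncovered — not redundant.
2 redundant: T2, T5.

2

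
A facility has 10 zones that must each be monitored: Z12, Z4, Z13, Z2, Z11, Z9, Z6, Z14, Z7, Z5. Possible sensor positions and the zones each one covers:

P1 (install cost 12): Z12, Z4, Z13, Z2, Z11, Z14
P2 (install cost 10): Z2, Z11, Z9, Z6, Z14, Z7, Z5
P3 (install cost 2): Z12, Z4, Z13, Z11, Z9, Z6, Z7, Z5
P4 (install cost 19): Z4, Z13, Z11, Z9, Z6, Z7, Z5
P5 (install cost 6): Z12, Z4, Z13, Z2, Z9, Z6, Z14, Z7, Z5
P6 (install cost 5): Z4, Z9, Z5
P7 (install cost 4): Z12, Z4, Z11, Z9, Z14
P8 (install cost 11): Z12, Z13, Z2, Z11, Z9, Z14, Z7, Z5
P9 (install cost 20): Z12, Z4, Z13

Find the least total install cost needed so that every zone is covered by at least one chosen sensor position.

P3, P5 cover every zone at install cost 2 + 6 = 8.
Any cover uses at least 2 sensor positions; among all covering selections none totals below 8.

8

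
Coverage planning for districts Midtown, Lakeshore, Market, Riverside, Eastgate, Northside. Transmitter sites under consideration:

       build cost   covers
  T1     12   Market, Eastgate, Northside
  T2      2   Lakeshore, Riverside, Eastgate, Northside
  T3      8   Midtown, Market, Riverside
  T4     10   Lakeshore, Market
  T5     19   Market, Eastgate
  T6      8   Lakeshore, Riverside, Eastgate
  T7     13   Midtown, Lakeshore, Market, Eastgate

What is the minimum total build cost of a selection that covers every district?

T2, T3 cover every district at build cost 2 + 8 = 10.
Any cover uses at least 2 transmitter sites; among all covering selections none totals below 10.

10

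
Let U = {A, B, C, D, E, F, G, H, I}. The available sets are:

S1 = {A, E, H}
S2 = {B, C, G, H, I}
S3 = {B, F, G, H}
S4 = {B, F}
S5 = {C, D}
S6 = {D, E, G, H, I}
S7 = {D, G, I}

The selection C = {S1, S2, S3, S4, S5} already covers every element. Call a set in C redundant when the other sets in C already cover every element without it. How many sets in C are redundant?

2

Drop S1: A, E uncovered — not redundant.
Drop S2: I uncovered — not redundant.
Drop S3: the rest still cover every element — redundant.
Drop S4: the rest still cover every element — redundant.
Drop S5: D uncovered — not redundant.
2 redundant: S3, S4.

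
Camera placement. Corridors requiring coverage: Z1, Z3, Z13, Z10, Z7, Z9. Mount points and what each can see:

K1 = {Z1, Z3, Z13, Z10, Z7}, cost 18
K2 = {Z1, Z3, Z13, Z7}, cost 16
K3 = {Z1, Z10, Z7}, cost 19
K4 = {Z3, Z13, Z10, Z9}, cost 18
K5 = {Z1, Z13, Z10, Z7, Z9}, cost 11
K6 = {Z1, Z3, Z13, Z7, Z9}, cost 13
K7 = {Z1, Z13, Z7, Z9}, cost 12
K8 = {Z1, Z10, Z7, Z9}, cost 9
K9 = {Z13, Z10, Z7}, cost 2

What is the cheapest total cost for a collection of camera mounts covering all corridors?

15

K6, K9 cover every corridor at cost 13 + 2 = 15.
Any cover uses at least 2 camera mounts; among all covering selections none totals below 15.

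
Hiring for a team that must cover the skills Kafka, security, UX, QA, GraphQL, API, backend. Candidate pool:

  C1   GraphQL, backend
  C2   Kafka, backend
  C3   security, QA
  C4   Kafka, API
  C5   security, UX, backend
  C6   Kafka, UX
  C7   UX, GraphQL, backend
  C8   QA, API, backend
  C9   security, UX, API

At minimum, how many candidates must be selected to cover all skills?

C3, C4, C7 together cover {Kafka, security, UX, QA, GraphQL, API, backend} — every skill.
No 2 of the 9 candidates cover everything (all 36 pairs fall short), so 3 is minimum.
Greedy (largest uncovered first) would take C5, C4, C1, C3 — 4 candidates — but 3 suffice.

3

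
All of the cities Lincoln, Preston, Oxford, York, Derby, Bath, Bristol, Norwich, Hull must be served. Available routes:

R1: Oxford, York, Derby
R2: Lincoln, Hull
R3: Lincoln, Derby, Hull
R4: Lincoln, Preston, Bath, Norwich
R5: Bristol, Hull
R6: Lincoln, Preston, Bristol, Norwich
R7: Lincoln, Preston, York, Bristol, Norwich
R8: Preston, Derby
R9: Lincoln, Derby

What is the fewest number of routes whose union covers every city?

R1, R4, R5 together cover {Lincoln, Preston, Oxford, York, Derby, Bath, Bristol, Norwich, Hull} — every city.
No 2 of the 9 routes cover everything (all 36 pairs fall short), so 3 is minimum.
Greedy (largest uncovered first) would take R7, R1, R2, R4 — 4 routes — but 3 suffice.

3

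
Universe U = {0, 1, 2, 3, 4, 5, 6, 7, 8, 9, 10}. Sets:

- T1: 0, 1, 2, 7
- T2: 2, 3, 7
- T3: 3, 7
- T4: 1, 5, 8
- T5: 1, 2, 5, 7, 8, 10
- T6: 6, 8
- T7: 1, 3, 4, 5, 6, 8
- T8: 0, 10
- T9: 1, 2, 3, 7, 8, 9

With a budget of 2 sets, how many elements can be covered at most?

Choosing T1, T7 covers {0, 1, 2, 3, 4, 5, 6, 7, 8} — 9 elements.
No choice of 2 sets does better; here 9, 10 are left uncovered.

9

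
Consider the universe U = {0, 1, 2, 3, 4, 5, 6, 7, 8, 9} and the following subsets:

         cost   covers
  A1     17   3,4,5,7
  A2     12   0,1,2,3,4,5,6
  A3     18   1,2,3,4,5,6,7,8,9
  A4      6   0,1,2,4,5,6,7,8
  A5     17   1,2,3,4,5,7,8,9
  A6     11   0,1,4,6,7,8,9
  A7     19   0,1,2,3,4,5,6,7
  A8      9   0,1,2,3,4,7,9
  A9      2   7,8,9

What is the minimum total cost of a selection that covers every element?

A2, A9 cover every element at cost 12 + 2 = 14.
Any cover uses at least 2 sets; among all covering selections none totals below 14.
Greedy by coverage-per-cost would pick A9, A4, A8 for 17 — worse than the optimum 14.

14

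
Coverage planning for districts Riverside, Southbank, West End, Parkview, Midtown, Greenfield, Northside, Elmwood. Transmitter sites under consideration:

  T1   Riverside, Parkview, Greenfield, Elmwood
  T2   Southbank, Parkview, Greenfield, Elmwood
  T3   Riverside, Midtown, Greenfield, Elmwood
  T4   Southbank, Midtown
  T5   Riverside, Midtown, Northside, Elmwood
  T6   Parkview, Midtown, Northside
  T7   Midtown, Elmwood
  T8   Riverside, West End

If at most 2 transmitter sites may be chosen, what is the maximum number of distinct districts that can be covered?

7

Choosing T2, T5 covers {Riverside, Southbank, Parkview, Midtown, Greenfield, Northside, Elmwood} — 7 districts.
No choice of 2 transmitter sites does better; here West End is left uncovered.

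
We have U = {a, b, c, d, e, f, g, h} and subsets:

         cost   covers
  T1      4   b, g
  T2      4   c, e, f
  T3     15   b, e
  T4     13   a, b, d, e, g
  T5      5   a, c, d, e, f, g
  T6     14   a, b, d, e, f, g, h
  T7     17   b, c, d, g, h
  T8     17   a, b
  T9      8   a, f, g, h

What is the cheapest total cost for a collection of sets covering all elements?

17

T1, T5, T9 cover every element at cost 4 + 5 + 8 = 17.
Any cover uses at least 2 sets; among all covering selections none totals below 17.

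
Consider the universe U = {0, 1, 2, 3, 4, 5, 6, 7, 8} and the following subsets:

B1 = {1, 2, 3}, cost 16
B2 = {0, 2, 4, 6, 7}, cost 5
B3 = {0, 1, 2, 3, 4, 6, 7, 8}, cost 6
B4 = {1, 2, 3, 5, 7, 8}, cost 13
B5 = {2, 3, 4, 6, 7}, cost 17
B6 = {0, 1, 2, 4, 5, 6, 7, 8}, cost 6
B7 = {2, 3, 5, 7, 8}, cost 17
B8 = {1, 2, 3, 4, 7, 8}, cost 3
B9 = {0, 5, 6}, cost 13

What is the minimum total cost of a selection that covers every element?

9

B6, B8 cover every element at cost 6 + 3 = 9.
Any cover uses at least 2 sets; among all covering selections none totals below 9.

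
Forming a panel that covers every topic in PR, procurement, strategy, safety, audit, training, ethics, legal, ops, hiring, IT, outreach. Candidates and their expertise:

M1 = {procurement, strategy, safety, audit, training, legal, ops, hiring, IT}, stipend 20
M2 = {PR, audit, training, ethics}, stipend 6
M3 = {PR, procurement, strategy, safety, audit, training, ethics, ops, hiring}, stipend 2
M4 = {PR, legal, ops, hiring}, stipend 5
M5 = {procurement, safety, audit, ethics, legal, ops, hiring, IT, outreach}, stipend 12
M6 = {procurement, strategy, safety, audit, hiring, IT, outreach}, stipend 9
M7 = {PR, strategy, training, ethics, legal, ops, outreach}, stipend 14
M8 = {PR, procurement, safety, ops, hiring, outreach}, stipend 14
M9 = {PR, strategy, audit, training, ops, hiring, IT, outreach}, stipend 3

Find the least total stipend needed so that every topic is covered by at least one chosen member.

10

M3, M4, M9 cover every topic at stipend 2 + 5 + 3 = 10.
Any cover uses at least 2 members; among all covering selections none totals below 10.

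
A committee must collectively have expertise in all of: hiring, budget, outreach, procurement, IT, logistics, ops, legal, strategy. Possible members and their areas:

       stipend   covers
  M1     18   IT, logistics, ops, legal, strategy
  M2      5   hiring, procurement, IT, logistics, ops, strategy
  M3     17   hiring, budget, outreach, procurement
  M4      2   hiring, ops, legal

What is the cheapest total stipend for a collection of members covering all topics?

24

M2, M3, M4 cover every topic at stipend 5 + 17 + 2 = 24.
Any cover uses at least 2 members; among all covering selections none totals below 24.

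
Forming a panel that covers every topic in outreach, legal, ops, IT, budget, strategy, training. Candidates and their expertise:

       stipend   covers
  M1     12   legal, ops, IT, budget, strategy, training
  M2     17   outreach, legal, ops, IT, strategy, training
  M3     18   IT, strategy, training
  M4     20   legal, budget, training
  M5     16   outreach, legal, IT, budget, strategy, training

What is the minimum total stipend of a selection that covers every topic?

M1, M5 cover every topic at stipend 12 + 16 = 28.
Any cover uses at least 2 members; among all covering selections none totals below 28.

28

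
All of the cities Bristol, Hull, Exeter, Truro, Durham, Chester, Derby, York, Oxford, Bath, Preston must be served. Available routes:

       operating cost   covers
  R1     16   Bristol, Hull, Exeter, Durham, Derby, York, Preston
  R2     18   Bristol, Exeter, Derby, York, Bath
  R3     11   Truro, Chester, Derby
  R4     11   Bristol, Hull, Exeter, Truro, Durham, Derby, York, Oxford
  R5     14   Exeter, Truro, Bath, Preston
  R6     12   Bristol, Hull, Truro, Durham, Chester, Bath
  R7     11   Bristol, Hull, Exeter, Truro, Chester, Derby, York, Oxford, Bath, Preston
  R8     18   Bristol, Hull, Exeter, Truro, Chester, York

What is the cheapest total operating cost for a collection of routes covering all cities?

R4, R7 cover every city at operating cost 11 + 11 = 22.
Any cover uses at least 2 routes; among all covering selections none totals below 22.

22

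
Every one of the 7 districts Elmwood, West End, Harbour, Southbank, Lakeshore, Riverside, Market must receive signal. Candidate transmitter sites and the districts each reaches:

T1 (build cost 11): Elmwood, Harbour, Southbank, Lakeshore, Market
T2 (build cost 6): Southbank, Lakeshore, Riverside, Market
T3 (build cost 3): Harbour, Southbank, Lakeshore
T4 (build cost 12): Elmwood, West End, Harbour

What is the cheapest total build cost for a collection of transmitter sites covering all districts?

T2, T4 cover every district at build cost 6 + 12 = 18.
Any cover uses at least 2 transmitter sites; among all covering selections none totals below 18.
Greedy by coverage-per-build cost would pick T3, T2, T4 for 21 — worse than the optimum 18.

18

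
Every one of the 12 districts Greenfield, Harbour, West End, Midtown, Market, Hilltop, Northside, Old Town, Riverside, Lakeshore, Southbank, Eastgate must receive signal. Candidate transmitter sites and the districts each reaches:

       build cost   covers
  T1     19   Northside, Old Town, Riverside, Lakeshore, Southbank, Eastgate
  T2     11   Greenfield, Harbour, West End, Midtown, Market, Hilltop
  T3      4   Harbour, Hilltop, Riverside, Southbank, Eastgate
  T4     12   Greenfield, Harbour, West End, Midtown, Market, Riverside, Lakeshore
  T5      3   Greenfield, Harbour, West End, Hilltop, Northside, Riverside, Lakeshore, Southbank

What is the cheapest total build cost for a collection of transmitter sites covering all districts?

30

T1, T2 cover every district at build cost 19 + 11 = 30.
Any cover uses at least 2 transmitter sites; among all covering selections none totals below 30.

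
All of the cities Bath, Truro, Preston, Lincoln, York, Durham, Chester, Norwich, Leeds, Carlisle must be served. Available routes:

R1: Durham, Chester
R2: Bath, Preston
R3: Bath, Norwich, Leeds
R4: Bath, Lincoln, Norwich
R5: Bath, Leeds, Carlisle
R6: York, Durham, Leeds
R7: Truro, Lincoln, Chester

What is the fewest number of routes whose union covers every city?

R2, R3, R5, R6, R7 together cover {Bath, Truro, Preston, Lincoln, York, Durham, Chester, Norwich, Leeds, Carlisle} — every city.
No 4 of the 7 routes cover everything (all 35 size-4 selections fall short), so 5 is minimum.

5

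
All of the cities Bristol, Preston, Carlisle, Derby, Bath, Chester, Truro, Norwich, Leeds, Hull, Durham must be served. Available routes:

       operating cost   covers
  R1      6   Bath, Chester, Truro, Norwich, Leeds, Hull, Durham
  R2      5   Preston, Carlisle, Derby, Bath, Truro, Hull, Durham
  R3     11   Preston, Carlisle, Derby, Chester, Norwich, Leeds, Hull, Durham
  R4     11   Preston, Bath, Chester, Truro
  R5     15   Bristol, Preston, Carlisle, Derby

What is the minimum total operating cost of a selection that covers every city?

R1, R5 cover every city at operating cost 6 + 15 = 21.
Any cover uses at least 2 routes; among all covering selections none totals below 21.

21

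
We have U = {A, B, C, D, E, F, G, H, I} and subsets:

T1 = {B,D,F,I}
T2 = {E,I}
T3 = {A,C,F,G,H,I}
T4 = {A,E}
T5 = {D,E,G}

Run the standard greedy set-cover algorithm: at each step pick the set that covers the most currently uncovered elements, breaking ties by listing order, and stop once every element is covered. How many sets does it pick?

3

Pick 1: T3 covers 6 new elements (A, C, F, G, H, I).
Pick 2: T1 covers 2 new elements (B, D).
Pick 3: T2 covers 1 new elements (E).
Greedy uses 3 sets.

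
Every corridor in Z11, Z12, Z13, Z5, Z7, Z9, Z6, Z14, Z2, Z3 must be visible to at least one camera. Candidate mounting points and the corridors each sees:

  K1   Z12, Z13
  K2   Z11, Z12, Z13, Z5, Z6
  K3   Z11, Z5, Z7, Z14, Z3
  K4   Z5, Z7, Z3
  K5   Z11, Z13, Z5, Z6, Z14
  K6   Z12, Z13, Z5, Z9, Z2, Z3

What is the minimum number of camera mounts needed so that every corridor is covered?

3

K2, K3, K6 together cover {Z11, Z12, Z13, Z5, Z7, Z9, Z6, Z14, Z2, Z3} — every corridor.
No 2 of the 6 camera mounts cover everything (all 15 pairs fall short), so 3 is minimum.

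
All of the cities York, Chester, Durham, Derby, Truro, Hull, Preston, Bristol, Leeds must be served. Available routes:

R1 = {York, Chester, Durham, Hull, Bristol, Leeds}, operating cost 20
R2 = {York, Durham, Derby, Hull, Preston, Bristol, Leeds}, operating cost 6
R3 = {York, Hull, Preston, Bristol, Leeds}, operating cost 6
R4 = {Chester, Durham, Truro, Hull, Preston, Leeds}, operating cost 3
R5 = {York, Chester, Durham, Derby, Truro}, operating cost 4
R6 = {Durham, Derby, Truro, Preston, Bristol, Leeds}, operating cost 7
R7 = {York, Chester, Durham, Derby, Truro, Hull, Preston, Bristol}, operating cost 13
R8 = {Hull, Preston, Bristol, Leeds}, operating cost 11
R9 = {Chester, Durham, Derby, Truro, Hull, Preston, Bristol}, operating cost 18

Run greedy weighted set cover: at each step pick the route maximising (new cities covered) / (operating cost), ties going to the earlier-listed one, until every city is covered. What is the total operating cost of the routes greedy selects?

9

Pick 1: R4 adds 6 new (Chester, Durham, Truro, Hull, Preston, Leeds) at operating cost 3 (ratio 6/3).
Pick 2: R2 adds 3 new (York, Derby, Bristol) at operating cost 6 (ratio 3/6).
Greedy total operating cost: 3 + 6 = 9.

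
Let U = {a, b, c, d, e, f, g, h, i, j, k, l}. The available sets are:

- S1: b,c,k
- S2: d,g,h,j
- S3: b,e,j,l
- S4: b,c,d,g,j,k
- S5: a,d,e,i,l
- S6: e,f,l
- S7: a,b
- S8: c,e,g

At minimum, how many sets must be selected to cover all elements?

S1, S2, S5, S6 together cover {a, b, c, d, e, f, g, h, i, j, k, l} — every element.
No 3 of the 8 sets cover everything (all 56 triples fall short), so 4 is minimum.

4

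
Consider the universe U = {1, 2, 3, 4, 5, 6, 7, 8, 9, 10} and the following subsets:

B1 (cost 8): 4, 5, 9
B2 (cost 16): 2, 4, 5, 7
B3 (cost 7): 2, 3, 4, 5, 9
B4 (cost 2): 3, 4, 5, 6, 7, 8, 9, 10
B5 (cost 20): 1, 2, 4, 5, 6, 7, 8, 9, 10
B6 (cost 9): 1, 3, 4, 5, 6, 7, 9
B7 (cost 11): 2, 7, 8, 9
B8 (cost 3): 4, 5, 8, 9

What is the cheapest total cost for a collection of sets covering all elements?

18

B3, B4, B6 cover every element at cost 7 + 2 + 9 = 18.
Any cover uses at least 2 sets; among all covering selections none totals below 18.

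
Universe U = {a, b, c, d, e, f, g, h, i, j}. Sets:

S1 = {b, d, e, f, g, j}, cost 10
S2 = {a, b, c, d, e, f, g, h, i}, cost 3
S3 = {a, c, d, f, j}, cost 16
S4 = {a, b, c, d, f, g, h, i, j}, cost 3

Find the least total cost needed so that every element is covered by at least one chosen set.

6

S2, S4 cover every element at cost 3 + 3 = 6.
Any cover uses at least 2 sets; among all covering selections none totals below 6.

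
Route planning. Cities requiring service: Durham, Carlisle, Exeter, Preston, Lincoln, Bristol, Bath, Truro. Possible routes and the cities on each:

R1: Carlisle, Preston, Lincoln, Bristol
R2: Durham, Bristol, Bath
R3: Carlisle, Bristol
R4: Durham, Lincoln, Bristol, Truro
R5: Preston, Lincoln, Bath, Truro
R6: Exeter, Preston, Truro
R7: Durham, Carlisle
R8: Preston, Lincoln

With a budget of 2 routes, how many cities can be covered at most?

Choosing R1, R2 covers {Durham, Carlisle, Preston, Lincoln, Bristol, Bath} — 6 cities.
No choice of 2 routes does better; here Exeter, Truro are left uncovered.

6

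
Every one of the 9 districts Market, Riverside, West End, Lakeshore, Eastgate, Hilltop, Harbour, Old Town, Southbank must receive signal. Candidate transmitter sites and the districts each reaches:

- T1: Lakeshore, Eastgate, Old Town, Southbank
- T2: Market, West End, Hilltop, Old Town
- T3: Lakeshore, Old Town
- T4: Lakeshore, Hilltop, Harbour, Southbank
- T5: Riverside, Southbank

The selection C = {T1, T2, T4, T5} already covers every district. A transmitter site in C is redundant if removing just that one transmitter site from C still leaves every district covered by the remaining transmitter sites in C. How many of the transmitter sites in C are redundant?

0

Drop T1: Eastgate uncovered — not redundant.
Drop T2: Market, West End uncovered — not redundant.
Drop T4: Harbour uncovered — not redundant.
Drop T5: Riverside uncovered — not redundant.
None of the transmitter sites in C is redundant.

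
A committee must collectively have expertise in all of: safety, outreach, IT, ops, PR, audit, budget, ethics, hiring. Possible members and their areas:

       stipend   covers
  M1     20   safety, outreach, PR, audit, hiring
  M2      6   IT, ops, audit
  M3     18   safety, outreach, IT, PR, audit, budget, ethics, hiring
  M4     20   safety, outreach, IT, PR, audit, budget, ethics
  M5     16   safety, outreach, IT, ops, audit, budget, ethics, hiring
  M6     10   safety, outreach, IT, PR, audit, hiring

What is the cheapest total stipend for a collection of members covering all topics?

M2, M3 cover every topic at stipend 6 + 18 = 24.
Any cover uses at least 2 members; among all covering selections none totals below 24.
Greedy by coverage-per-stipend would pick M6, M5 for 26 — worse than the optimum 24.

24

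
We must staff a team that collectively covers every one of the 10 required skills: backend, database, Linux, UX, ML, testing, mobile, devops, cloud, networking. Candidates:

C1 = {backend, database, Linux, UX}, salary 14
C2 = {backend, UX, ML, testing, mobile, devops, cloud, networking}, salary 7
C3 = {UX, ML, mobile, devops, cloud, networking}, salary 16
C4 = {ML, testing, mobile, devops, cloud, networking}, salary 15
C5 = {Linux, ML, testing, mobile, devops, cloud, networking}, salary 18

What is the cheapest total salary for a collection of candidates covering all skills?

C1, C2 cover every skill at salary 14 + 7 = 21.
Any cover uses at least 2 candidates; among all covering selections none totals below 21.

21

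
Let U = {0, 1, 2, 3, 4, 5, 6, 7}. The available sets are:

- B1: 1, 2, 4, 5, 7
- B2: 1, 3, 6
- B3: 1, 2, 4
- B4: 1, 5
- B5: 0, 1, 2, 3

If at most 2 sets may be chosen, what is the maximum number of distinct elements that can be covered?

7

Choosing B1, B2 covers {1, 2, 3, 4, 5, 6, 7} — 7 elements.
No choice of 2 sets does better; here 0 is left uncovered.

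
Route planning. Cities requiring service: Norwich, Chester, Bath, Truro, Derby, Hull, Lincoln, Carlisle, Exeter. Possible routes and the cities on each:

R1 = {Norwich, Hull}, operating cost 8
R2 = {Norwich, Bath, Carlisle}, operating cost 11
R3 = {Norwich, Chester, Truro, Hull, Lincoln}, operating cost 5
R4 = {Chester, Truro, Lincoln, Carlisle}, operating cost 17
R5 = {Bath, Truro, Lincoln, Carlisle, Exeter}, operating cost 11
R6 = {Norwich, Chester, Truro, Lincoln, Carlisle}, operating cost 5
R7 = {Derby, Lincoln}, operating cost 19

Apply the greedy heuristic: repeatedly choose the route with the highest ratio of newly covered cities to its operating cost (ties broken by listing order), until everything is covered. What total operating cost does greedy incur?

Pick 1: R3 adds 5 new (Norwich, Chester, Truro, Hull, Lincoln) at operating cost 5 (ratio 5/5).
Pick 2: R5 adds 3 new (Bath, Carlisle, Exeter) at operating cost 11 (ratio 3/11).
Pick 3: R7 adds 1 new (Derby) at operating cost 19 (ratio 1/19).
Greedy total operating cost: 5 + 11 + 19 = 35.

35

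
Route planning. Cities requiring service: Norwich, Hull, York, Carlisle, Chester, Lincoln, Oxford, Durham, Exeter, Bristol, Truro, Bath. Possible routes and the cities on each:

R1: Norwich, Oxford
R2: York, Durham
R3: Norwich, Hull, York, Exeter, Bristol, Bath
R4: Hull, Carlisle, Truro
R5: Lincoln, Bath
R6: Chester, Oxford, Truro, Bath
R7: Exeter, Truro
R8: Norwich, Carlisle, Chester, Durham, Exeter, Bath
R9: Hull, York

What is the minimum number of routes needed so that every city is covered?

4

R3, R5, R6, R8 together cover {Norwich, Hull, York, Carlisle, Chester, Lincoln, Oxford, Durham, Exeter, Bristol, Truro, Bath} — every city.
No 3 of the 9 routes cover everything (all 84 triples fall short), so 4 is minimum.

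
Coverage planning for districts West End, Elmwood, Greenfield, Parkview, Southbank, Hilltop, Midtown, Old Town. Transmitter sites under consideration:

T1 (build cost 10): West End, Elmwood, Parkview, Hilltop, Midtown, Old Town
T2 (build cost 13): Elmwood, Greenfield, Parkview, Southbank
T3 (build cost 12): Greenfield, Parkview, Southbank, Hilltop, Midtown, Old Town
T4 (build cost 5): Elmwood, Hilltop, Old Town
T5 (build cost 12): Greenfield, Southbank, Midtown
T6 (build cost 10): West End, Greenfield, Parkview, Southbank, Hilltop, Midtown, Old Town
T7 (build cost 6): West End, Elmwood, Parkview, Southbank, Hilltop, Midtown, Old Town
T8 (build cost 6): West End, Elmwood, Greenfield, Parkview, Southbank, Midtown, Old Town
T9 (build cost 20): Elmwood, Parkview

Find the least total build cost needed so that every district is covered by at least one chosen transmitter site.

T4, T8 cover every district at build cost 5 + 6 = 11.
Any cover uses at least 2 transmitter sites; among all covering selections none totals below 11.

11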